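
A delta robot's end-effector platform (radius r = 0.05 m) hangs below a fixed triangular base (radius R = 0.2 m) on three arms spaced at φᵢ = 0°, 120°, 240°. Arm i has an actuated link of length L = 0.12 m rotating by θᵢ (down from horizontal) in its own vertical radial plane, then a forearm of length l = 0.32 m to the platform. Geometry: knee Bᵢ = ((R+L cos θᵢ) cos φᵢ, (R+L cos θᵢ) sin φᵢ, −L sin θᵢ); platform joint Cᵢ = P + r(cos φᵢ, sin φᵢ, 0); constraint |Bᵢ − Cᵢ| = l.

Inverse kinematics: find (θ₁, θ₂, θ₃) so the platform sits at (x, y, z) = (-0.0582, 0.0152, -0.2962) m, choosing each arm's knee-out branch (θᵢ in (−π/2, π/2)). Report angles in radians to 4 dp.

θ₁ = 1.1345, θ₂ = 0.5239, θ₃ = 0.6985

arm 1 (φ=0.0°): x'=-0.0582, y'=0.0152
  A cos θ + B sin θ = C:  0.2082·cos θ + -0.2962·sin θ = -0.1805
  θ1 = atan2(B,A) + arccos(C/0.3621) = 1.1345
arm 2 (φ=120.0°): x'=0.0423, y'=0.0428
  e−x'=0.1077;  (l²−L²−(e−x')²−y'²−z²)/2L = -0.0549
  √(A²+B²)=0.3152;  θ2 = -1.2219+1.7458 ≈ 0.5239
rotate P by −φ3: (0.0159, -0.0580, -0.2962)
  e−x'=0.1341;  (l²−L²−(e−x')²−y'²−z²)/2L = -0.0878
  γ=atan2(-0.2962,0.1341)=-1.1458;  ψ=arccos(-0.2700)=1.8442;  θ3=γ+ψ≈0.6985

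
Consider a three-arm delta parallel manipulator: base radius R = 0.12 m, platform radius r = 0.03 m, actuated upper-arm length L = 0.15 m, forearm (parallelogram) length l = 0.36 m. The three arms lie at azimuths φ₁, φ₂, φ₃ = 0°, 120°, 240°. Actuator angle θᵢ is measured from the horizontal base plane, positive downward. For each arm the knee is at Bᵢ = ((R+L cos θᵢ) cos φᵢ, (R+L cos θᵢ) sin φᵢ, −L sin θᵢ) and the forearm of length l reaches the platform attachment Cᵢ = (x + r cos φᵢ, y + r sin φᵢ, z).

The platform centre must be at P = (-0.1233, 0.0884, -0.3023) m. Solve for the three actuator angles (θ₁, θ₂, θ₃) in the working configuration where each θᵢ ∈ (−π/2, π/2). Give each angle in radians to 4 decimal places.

θ₁ = 0.9600, θ₂ = -0.2615, θ₃ = 0.5236

φ1=0.0° → target in arm frame (-0.1233, 0.0884)
  e−x'=0.2133;  (l²−L²−(e−x')²−y'²−z²)/2L = -0.1253
  γ=atan2(-0.3023,0.2133)=-0.9563;  ψ=arccos(-0.3387)=1.9164;  θ1=γ+ψ≈0.9600
arm 2 (φ=120.0°): x'=0.1382, y'=0.0626
  e−x'=-0.0482;  (l²−L²−(e−x')²−y'²−z²)/2L = 0.0316
  θ2 = atan2(B,A) + arccos(C/0.3061) = -0.2615
arm 3 (φ=240.0°): x'=-0.0149, y'=-0.1510
  A=0.1049, B=-0.3023, C=(l²−L²−A²−y'²−z²)/(2L)=-0.0603
  γ=atan2(-0.3023,0.1049)=-1.2368;  ψ=arccos(-0.1884)=1.7603;  θ3=γ+ψ≈0.5236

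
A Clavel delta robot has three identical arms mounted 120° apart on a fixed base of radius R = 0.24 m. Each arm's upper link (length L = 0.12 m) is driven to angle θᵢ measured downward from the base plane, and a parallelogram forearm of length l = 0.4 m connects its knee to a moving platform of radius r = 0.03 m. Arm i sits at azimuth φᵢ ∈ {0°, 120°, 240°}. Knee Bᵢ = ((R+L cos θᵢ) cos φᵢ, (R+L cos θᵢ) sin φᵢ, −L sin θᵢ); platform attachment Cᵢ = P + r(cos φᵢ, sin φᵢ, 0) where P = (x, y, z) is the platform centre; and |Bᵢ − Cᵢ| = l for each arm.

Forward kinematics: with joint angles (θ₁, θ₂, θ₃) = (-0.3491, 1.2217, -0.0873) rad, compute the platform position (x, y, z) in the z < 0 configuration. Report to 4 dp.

(0.0719, -0.1006, -0.2538)

φ1=0.0°: virtual centre (0.3228, 0.0000, 0.0410), radius l
arm 2 at φ=120.0°: e+L cos θ2 = 0.2510;  S2 = (-0.1255, 0.2174, -0.1128)
arm 3 at φ=240.0°: e+L cos θ3 = 0.3295;  S3 = (-0.1648, -0.2854, 0.0105)
|S₂|²−|S₁|² = -0.0301;  |S₃|²−|S₁|² = 0.0028
plane₁₂: -0.8966x+0.4348y+-0.3076z = -0.0301
Cramer: x(z) = 0.0170-0.2161z;  y(z) = -0.0341+0.2619z
into |P−S₁|² = l²: 1.1153z² + 0.0321z + -0.0637 = 0;  Δ = 0.2852;  z = -0.2538 or 0.2250 → z<0 root = -0.2538
x = 0.0719, y = -0.1006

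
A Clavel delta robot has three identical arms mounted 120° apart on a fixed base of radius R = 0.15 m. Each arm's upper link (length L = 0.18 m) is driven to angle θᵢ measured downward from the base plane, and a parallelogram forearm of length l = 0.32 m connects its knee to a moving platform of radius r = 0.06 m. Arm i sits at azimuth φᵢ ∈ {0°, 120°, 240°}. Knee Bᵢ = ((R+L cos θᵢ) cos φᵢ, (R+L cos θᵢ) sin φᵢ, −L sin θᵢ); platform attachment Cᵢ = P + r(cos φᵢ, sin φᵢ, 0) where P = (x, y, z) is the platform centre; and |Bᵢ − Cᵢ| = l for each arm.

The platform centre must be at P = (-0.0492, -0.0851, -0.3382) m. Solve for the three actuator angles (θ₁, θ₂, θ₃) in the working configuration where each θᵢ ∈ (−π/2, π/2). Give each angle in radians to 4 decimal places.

arm 1 (φ=0.0°): x'=-0.0492, y'=-0.0851
  A cos θ + B sin θ = C:  0.1392·cos θ + -0.3382·sin θ = -0.1972
  √(A²+B²)=0.3657;  θ1 = -1.1803+2.1403 ≈ 0.9600
φ2=120.0° → target in arm frame (-0.0491, 0.0852)
  e−x'=0.1391;  (l²−L²−(e−x')²−y'²−z²)/2L = -0.1972
  θ2 = atan2(B,A) + arccos(C/0.3657) = 0.9596
arm 3 (φ=240.0°): x'=0.0983, y'=-0.0001
  e−x'=-0.0083;  (l²−L²−(e−x')²−y'²−z²)/2L = -0.1235
  √(A²+B²)=0.3383;  θ3 = -1.5953+1.9444 ≈ 0.3491

θ₁ = 0.9600, θ₂ = 0.9596, θ₃ = 0.3491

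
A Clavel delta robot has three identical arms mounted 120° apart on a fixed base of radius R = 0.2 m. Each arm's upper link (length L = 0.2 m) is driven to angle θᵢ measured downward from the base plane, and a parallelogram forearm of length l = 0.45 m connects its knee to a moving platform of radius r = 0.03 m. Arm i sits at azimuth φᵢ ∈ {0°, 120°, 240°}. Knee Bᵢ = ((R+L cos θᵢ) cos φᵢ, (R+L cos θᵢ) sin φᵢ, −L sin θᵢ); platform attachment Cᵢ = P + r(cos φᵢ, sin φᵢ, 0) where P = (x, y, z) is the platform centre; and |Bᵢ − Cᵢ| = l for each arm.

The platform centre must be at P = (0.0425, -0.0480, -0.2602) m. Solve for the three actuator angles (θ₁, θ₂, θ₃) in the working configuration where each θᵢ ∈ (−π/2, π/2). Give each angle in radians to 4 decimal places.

φ1=0.0° → target in arm frame (0.0425, -0.0480)
  A cos θ + B sin θ = C:  0.1275·cos θ + -0.2602·sin θ = 0.1906
  √(A²+B²)=0.2898;  θ1 = -1.1152+0.8530 ≈ -0.2622
arm 2 (φ=120.0°): x'=-0.0628, y'=-0.0128
  e−x'=0.2328;  (l²−L²−(e−x')²−y'²−z²)/2L = 0.1011
  √(A²+B²)=0.3492;  θ2 = -0.8409+1.2771 ≈ 0.4363
arm 3 (φ=240.0°): x'=0.0203, y'=0.0608
  e−x'=0.1497;  (l²−L²−(e−x')²−y'²−z²)/2L = 0.1717
  θ3 = atan2(B,A) + arccos(C/0.3002) = -0.0870

θ₁ = -0.2622, θ₂ = 0.4363, θ₃ = -0.0870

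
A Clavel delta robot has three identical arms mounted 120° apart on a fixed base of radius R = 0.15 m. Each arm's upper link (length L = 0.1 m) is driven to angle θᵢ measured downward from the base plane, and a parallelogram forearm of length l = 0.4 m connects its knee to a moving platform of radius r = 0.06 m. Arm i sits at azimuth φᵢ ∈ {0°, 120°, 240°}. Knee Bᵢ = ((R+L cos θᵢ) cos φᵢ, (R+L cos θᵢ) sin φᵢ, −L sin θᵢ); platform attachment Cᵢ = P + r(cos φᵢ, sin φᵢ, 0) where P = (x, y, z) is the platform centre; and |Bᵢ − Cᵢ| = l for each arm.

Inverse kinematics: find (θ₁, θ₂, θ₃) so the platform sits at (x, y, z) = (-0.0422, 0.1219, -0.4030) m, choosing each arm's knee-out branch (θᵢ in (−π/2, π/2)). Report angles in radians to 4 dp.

φ1=0.0° → target in arm frame (-0.0422, 0.1219)
  A cos θ + B sin θ = C:  0.1322·cos θ + -0.4030·sin θ = -0.2237
  γ=atan2(-0.4030,0.1322)=-1.2538;  ψ=arccos(-0.5275)=2.1264;  θ1=γ+ψ≈0.8726
φ2=120.0° → target in arm frame (0.1267, -0.0244)
  e−x'=-0.0367;  (l²−L²−(e−x')²−y'²−z²)/2L = -0.0717
  θ2 = atan2(B,A) + arccos(C/0.4047) = 0.0875
φ3=240.0° → target in arm frame (-0.0845, -0.0975)
  A cos θ + B sin θ = C:  0.1745·cos θ + -0.4030·sin θ = -0.2618
  √(A²+B²)=0.4391;  θ3 = -1.1622+2.2094 ≈ 1.0472

θ₁ = 0.8726, θ₂ = 0.0875, θ₃ = 1.0472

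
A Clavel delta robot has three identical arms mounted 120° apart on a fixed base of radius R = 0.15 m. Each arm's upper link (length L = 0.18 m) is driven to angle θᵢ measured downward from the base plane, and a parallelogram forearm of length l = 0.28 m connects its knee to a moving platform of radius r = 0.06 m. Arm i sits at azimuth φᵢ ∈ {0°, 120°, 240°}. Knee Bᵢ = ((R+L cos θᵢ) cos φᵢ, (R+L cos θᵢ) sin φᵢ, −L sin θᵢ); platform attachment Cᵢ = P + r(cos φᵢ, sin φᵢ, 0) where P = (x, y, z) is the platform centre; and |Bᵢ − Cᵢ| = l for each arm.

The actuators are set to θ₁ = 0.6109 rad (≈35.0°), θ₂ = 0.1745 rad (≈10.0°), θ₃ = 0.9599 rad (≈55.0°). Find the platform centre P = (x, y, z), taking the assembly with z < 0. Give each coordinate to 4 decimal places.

(0.0004, 0.0829, -0.2271)

arm 1 at φ=0.0°: (R−r)+L cos θ1 = 0.2374;  O1 = (0.2374, 0.0000, -0.1032)
φ2=120.0°: virtual centre (-0.1336, 0.2315, -0.0313), radius l
arm 3 at φ=240.0°: (R−r)+L cos θ3 = 0.1932;  O3 = (-0.0966, -0.1674, -0.1474)
|O₂|²−|O₁|² = 0.0054;  |O₃|²−|O₁|² = -0.0080
plane₁₂: -0.7422x+0.4629y+0.1440z = 0.0054
det = 0.5577;  x = 0.0034+0.0131z,  y = 0.0170+-0.2901z
into |P−O₁|² = l²: 1.0843z² + 0.1905z + -0.0127 = 0;  Δ = 0.0912;  z = -0.2271 or 0.0514 → z<0 root = -0.2271
x = 0.0004, y = 0.0829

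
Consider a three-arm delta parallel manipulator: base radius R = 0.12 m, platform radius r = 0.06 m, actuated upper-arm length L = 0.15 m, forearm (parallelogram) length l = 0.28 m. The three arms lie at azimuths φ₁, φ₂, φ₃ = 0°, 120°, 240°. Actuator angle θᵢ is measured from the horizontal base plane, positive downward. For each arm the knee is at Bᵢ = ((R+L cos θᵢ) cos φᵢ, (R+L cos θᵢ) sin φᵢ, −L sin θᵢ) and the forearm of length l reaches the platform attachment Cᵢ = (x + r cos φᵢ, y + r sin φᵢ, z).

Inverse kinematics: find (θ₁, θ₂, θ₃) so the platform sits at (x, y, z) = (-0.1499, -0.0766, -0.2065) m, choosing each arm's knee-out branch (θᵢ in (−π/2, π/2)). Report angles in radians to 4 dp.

φ1=0.0° → target in arm frame (-0.1499, -0.0766)
  A=0.2099, B=-0.2065, C=(l²−L²−A²−y'²−z²)/(2L)=-0.1222
  θ1 = atan2(B,A) + arccos(C/0.2944) = 1.2216
φ2=120.0° → target in arm frame (0.0086, 0.1681)
  e−x'=0.0514;  (l²−L²−(e−x')²−y'²−z²)/2L = -0.0588
  γ=atan2(-0.2065,0.0514)=-1.3269;  ψ=arccos(-0.2764)=1.8509;  θ2=γ+ψ≈0.5240
rotate P by −φ3: (0.1413, -0.0915, -0.2065)
  e−x'=-0.0813;  (l²−L²−(e−x')²−y'²−z²)/2L = -0.0058
  γ=atan2(-0.2065,-0.0813)=-1.9458;  ψ=arccos(-0.0259)=1.5967;  θ3=γ+ψ≈-0.3491

θ₁ = 1.2216, θ₂ = 0.5240, θ₃ = -0.3491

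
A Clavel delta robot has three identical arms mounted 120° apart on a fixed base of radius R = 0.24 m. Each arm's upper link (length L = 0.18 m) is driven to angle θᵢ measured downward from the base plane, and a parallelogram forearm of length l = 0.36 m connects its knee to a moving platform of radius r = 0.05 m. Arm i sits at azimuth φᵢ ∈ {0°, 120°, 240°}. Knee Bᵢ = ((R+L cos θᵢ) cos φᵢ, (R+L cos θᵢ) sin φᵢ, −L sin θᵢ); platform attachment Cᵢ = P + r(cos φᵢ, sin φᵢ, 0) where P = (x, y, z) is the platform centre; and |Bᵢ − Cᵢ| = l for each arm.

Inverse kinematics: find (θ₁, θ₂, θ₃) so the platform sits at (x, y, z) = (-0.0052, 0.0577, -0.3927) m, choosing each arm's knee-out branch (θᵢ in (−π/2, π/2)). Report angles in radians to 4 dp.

θ₁ = 1.1346, θ₂ = 0.8726, θ₃ = 1.3093

arm 1 (φ=0.0°): x'=-0.0052, y'=0.0577
  A=0.1952, B=-0.3927, C=(l²−L²−A²−y'²−z²)/(2L)=-0.2735
  γ=atan2(-0.3927,0.1952)=-1.1095;  ψ=arccos(-0.6236)=2.2441;  θ1=γ+ψ≈1.1346
rotate P by −φ2: (0.0526, -0.0243, -0.3927)
  e−x'=0.1374;  (l²−L²−(e−x')²−y'²−z²)/2L = -0.2125
  θ2 = atan2(B,A) + arccos(C/0.4161) = 0.8726
rotate P by −φ3: (-0.0474, -0.0334, -0.3927)
  e−x'=0.2374;  (l²−L²−(e−x')²−y'²−z²)/2L = -0.3180
  γ=atan2(-0.3927,0.2374)=-1.0271;  ψ=arccos(-0.6930)=2.3364;  θ3=γ+ψ≈1.3093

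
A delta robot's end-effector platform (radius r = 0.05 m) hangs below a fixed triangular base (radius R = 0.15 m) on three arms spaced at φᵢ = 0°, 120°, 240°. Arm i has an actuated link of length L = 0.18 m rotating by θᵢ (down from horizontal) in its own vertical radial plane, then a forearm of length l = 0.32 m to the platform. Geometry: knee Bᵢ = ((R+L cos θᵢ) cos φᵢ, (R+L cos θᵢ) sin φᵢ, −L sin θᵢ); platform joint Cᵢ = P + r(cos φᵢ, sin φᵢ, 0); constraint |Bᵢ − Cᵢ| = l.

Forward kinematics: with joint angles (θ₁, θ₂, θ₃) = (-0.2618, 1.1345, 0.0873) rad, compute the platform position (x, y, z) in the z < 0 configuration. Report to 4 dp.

S1 = (0.2739·cos0.0°, 0.2739·sin0.0°, 0.0466) = (0.2739, 0.0000, 0.0466)
φ2=120.0°: virtual centre (-0.0880, 0.1525, -0.1631), radius l
φ3=240.0°: virtual centre (-0.1397, -0.2419, -0.0157), radius l
|S₂|²−|S₁|² = -0.0196;  |S₃|²−|S₁|² = 0.0011
linear system: -0.7238x+0.3050y = -0.0196−-0.4195z; -0.8270x+-0.4838y = 0.0011−-0.1246z
Cramer: x(z) = 0.0152-0.3999z;  y(z) = -0.0282+0.4262z
sphere 1 gives Az²+Bz+C=0 with A=1.3416, B=0.0897, C=-0.0325;  B²−4AC=0.1825;  roots -0.1927, 0.1258;  negative root z = -0.1927
x = 0.0922, y = -0.1103

(0.0922, -0.1103, -0.1927)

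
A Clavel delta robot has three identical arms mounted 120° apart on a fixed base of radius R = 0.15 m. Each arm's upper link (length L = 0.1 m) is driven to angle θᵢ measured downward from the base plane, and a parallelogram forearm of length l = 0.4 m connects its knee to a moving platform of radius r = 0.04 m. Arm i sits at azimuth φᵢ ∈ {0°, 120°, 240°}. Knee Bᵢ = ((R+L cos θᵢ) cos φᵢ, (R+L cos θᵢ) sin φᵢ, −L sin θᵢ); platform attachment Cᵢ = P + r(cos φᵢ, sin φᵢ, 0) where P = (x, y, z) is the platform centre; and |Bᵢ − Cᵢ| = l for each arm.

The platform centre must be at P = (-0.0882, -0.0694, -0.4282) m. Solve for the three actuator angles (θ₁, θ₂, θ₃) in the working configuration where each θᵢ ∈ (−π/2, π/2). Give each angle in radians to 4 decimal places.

θ₁ = 1.3963, θ₂ = 1.0473, θ₃ = 0.4361

rotate P by −φ1: (-0.0882, -0.0694, -0.4282)
  e−x'=0.1982;  (l²−L²−(e−x')²−y'²−z²)/2L = -0.3873
  θ1 = atan2(B,A) + arccos(C/0.4718) = 1.3963
φ2=120.0° → target in arm frame (-0.0160, 0.1111)
  e−x'=0.1260;  (l²−L²−(e−x')²−y'²−z²)/2L = -0.3079
  θ2 = atan2(B,A) + arccos(C/0.4464) = 1.0473
rotate P by −φ3: (0.1042, -0.0417, -0.4282)
  A=0.0058, B=-0.4282, C=(l²−L²−A²−y'²−z²)/(2L)=-0.1756
  θ3 = atan2(B,A) + arccos(C/0.4282) = 0.4361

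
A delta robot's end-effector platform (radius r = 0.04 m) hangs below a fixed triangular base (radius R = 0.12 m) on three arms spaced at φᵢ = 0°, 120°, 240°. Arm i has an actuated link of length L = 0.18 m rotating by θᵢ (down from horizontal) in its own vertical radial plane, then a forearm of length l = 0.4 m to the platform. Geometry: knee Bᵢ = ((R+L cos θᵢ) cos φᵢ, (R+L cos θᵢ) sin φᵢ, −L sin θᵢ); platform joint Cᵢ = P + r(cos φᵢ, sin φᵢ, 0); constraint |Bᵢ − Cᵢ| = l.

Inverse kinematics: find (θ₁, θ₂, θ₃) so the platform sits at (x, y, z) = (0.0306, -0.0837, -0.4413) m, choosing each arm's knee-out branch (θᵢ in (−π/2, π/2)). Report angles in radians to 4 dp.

arm 1 (φ=0.0°): x'=0.0306, y'=-0.0837
  e−x'=0.0494;  (l²−L²−(e−x')²−y'²−z²)/2L = -0.2128
  θ1 = atan2(B,A) + arccos(C/0.4441) = 0.6111
φ2=120.0° → target in arm frame (-0.0878, 0.0153)
  e−x'=0.1678;  (l²−L²−(e−x')²−y'²−z²)/2L = -0.2654
  θ2 = atan2(B,A) + arccos(C/0.4721) = 0.9602
rotate P by −φ3: (0.0572, 0.0684, -0.4413)
  e−x'=0.0228;  (l²−L²−(e−x')²−y'²−z²)/2L = -0.2009
  θ3 = atan2(B,A) + arccos(C/0.4419) = 0.5237

θ₁ = 0.6111, θ₂ = 0.9602, θ₃ = 0.5237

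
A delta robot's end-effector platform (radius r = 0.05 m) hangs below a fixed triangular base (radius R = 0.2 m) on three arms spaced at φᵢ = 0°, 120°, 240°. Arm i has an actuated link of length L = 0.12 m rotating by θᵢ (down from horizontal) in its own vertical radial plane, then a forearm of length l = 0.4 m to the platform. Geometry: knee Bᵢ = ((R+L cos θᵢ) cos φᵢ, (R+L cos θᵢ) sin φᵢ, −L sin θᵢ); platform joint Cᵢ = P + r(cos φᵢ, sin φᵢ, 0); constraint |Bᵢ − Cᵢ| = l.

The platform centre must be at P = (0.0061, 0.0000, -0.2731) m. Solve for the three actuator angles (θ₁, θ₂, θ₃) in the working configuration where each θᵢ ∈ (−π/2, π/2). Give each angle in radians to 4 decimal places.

θ₁ = -0.2615, θ₂ = -0.1747, θ₃ = -0.1747

arm 1 (φ=0.0°): x'=0.0061, y'=0.0000
  e−x'=0.1439;  (l²−L²−(e−x')²−y'²−z²)/2L = 0.2096
  θ1 = atan2(B,A) + arccos(C/0.3087) = -0.2615
rotate P by −φ2: (-0.0030, -0.0053, -0.2731)
  e−x'=0.1531;  (l²−L²−(e−x')²−y'²−z²)/2L = 0.1982
  √(A²+B²)=0.3131;  θ2 = -1.0600+0.8853 ≈ -0.1747
rotate P by −φ3: (-0.0031, 0.0053, -0.2731)
  A=0.1531, B=-0.2731, C=(l²−L²−A²−y'²−z²)/(2L)=0.1982
  θ3 = atan2(B,A) + arccos(C/0.3131) = -0.1747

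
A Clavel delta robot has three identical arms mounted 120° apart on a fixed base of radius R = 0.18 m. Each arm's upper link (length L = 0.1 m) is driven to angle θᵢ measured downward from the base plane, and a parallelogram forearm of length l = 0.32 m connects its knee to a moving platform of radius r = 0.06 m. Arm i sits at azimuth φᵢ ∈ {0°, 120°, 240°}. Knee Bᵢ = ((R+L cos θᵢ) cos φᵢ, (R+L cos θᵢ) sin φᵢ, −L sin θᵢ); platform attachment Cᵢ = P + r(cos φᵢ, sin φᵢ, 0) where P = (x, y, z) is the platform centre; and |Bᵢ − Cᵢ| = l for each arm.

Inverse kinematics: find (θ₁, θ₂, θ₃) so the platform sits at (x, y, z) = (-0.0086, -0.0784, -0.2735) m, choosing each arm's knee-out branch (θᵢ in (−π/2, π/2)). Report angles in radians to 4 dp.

φ1=0.0° → target in arm frame (-0.0086, -0.0784)
  e−x'=0.1286;  (l²−L²−(e−x')²−y'²−z²)/2L = -0.0254
  θ1 = atan2(B,A) + arccos(C/0.3022) = 0.5238
φ2=120.0° → target in arm frame (-0.0636, 0.0466)
  e−x'=0.1836;  (l²−L²−(e−x')²−y'²−z²)/2L = -0.0914
  γ=atan2(-0.2735,0.1836)=-0.9796;  ψ=arccos(-0.2776)=1.8520;  θ2=γ+ψ≈0.8724
arm 3 (φ=240.0°): x'=0.0722, y'=0.0318
  A=0.0478, B=-0.2735, C=(l²−L²−A²−y'²−z²)/(2L)=0.0715
  θ3 = atan2(B,A) + arccos(C/0.2776) = -0.0875

θ₁ = 0.5238, θ₂ = 0.8724, θ₃ = -0.0875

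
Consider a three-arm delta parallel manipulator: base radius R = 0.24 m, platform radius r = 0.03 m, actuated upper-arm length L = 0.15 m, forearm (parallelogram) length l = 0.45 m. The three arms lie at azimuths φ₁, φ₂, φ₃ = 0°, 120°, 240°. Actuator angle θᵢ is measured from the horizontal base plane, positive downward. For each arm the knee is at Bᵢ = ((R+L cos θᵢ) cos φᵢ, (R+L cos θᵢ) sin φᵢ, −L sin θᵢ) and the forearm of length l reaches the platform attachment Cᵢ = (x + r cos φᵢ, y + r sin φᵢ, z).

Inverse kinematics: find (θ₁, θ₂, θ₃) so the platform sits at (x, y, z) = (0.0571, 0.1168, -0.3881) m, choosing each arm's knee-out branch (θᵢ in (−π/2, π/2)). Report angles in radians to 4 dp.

arm 1 (φ=0.0°): x'=0.0571, y'=0.1168
  A=0.1529, B=-0.3881, C=(l²−L²−A²−y'²−z²)/(2L)=-0.0255
  θ1 = atan2(B,A) + arccos(C/0.4171) = 0.4364
arm 2 (φ=120.0°): x'=0.0726, y'=-0.1079
  A cos θ + B sin θ = C:  0.1374·cos θ + -0.3881·sin θ = -0.0038
  γ=atan2(-0.3881,0.1374)=-1.2305;  ψ=arccos(-0.0092)=1.5800;  θ2=γ+ψ≈0.3494
φ3=240.0° → target in arm frame (-0.1297, -0.0089)
  A=0.3397, B=-0.3881, C=(l²−L²−A²−y'²−z²)/(2L)=-0.2870
  √(A²+B²)=0.5158;  θ3 = -0.8518+2.1609 ≈ 1.3091

θ₁ = 0.4364, θ₂ = 0.3494, θ₃ = 1.3091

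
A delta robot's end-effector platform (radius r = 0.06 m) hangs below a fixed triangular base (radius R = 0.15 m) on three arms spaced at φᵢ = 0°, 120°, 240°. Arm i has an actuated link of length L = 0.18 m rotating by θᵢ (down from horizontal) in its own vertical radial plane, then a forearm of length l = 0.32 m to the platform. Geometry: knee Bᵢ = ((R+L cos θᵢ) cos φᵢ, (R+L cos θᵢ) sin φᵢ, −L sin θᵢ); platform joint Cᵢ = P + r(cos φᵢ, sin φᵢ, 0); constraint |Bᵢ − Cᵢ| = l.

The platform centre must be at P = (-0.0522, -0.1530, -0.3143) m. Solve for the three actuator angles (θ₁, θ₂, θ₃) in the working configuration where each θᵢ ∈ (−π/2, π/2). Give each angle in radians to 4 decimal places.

φ1=0.0° → target in arm frame (-0.0522, -0.1530)
  A=0.1422, B=-0.3143, C=(l²−L²−A²−y'²−z²)/(2L)=-0.2012
  γ=atan2(-0.3143,0.1422)=-1.1459;  ψ=arccos(-0.5831)=2.1933;  θ1=γ+ψ≈1.0474
rotate P by −φ2: (-0.1064, 0.1217, -0.3143)
  A=0.1964, B=-0.3143, C=(l²−L²−A²−y'²−z²)/(2L)=-0.2283
  √(A²+B²)=0.3706;  θ2 = -1.0123+2.2343 ≈ 1.2220
φ3=240.0° → target in arm frame (0.1586, 0.0313)
  A cos θ + B sin θ = C:  -0.0686·cos θ + -0.3143·sin θ = -0.0957
  θ3 = atan2(B,A) + arccos(C/0.3217) = 0.0873

θ₁ = 1.0474, θ₂ = 1.2220, θ₃ = 0.0873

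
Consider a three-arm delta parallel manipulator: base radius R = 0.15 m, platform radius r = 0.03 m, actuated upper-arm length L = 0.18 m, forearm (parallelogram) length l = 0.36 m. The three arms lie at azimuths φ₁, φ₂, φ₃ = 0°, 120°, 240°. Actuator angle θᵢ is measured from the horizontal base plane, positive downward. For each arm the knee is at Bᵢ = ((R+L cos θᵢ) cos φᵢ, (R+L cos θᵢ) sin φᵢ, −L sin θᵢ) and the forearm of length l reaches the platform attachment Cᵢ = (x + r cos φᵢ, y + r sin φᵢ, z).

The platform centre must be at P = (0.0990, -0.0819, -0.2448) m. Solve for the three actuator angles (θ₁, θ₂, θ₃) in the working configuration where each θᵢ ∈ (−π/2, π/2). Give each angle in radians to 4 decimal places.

θ₁ = -0.2620, θ₂ = 0.9599, θ₃ = 0.2614

arm 1 (φ=0.0°): x'=0.0990, y'=-0.0819
  e−x'=0.0210;  (l²−L²−(e−x')²−y'²−z²)/2L = 0.0837
  θ1 = atan2(B,A) + arccos(C/0.2457) = -0.2620
arm 2 (φ=120.0°): x'=-0.1204, y'=-0.0448
  A=0.2404, B=-0.2448, C=(l²−L²−A²−y'²−z²)/(2L)=-0.0626
  θ2 = atan2(B,A) + arccos(C/0.3431) = 0.9599
φ3=240.0° → target in arm frame (0.0214, 0.1267)
  A=0.0986, B=-0.2448, C=(l²−L²−A²−y'²−z²)/(2L)=0.0320
  √(A²+B²)=0.2639;  θ3 = -1.1880+1.4494 ≈ 0.2614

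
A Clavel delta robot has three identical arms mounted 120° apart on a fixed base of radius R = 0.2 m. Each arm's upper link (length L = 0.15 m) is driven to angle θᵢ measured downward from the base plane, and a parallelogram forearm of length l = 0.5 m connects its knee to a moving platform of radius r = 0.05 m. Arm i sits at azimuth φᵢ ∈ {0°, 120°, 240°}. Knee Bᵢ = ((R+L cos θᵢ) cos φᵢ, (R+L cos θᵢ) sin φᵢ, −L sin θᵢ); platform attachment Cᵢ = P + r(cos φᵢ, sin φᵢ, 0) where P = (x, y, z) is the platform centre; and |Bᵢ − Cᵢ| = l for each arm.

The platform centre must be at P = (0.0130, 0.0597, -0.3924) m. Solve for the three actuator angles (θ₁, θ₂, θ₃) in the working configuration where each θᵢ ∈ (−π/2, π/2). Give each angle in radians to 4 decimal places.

rotate P by −φ1: (0.0130, 0.0597, -0.3924)
  A=0.1370, B=-0.3924, C=(l²−L²−A²−y'²−z²)/(2L)=0.1706
  √(A²+B²)=0.4156;  θ1 = -1.2349+1.1478 ≈ -0.0871
rotate P by −φ2: (0.0452, -0.0411, -0.3924)
  A cos θ + B sin θ = C:  0.1048·cos θ + -0.3924·sin θ = 0.2028
  θ2 = atan2(B,A) + arccos(C/0.4062) = -0.2619
φ3=240.0° → target in arm frame (-0.0582, -0.0186)
  A cos θ + B sin θ = C:  0.2082·cos θ + -0.3924·sin θ = 0.0994
  θ3 = atan2(B,A) + arccos(C/0.4442) = 0.2621

θ₁ = -0.0871, θ₂ = -0.2619, θ₃ = 0.2621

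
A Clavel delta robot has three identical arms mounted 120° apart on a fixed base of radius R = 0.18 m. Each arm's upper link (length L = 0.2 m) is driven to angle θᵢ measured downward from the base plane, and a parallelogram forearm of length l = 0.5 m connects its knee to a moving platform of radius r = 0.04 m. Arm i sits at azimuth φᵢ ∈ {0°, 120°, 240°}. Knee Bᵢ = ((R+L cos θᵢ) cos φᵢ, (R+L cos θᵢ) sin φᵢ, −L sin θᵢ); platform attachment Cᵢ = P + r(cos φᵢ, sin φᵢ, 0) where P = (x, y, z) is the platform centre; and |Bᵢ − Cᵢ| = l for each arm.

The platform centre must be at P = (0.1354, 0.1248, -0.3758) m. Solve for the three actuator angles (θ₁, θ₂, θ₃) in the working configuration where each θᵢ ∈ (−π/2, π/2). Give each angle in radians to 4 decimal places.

θ₁ = -0.3493, θ₂ = 0.0874, θ₃ = 0.8726

φ1=0.0° → target in arm frame (0.1354, 0.1248)
  e−x'=0.0046;  (l²−L²−(e−x')²−y'²−z²)/2L = 0.1329
  √(A²+B²)=0.3758;  θ1 = -1.5586+1.2092 ≈ -0.3493
rotate P by −φ2: (0.0404, -0.1797, -0.3758)
  A cos θ + B sin θ = C:  0.0996·cos θ + -0.3758·sin θ = 0.0664
  θ2 = atan2(B,A) + arccos(C/0.3888) = 0.0874
rotate P by −φ3: (-0.1758, 0.0549, -0.3758)
  e−x'=0.3158;  (l²−L²−(e−x')²−y'²−z²)/2L = -0.0849
  θ3 = atan2(B,A) + arccos(C/0.4909) = 0.8726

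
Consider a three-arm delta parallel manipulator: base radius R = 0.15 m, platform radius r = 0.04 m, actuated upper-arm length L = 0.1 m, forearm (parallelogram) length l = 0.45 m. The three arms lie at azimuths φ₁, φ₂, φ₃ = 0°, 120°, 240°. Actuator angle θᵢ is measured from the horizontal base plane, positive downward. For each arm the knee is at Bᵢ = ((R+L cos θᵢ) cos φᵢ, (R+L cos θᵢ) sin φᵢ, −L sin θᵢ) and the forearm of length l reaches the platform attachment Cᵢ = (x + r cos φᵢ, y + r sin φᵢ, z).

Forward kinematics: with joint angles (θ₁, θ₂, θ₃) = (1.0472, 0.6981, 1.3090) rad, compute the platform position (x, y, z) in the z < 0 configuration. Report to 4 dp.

O1 = (0.1600·cos0.0°, 0.1600·sin0.0°, -0.0866) = (0.1600, 0.0000, -0.0866)
arm 2 at φ=120.0°: ρ2 = 0.1866;  O2 = (-0.0933, 0.1616, -0.0643)
O3 = (0.1359·cos240.0°, 0.1359·sin240.0°, -0.0966) = (-0.0679, -0.1177, -0.0966)
|O₂|²−|O₁|² = 0.0059;  |O₃|²−|O₁|² = -0.0053
[-0.5066 0.3232 0.0447]·P = 0.0059;  [-0.4559 -0.2354 -0.0200]·P = -0.0053
Cramer: x(z) = 0.0013+0.0152z;  y(z) = 0.0201-0.1143z
sphere 1 gives Az²+Bz+C=0 with A=1.0133, B=0.1638, C=-0.1694;  B²−4AC=0.7134;  roots -0.4976, 0.3360;  negative root z = -0.4976
x = -0.0063, y = 0.0770

(-0.0063, 0.0770, -0.4976)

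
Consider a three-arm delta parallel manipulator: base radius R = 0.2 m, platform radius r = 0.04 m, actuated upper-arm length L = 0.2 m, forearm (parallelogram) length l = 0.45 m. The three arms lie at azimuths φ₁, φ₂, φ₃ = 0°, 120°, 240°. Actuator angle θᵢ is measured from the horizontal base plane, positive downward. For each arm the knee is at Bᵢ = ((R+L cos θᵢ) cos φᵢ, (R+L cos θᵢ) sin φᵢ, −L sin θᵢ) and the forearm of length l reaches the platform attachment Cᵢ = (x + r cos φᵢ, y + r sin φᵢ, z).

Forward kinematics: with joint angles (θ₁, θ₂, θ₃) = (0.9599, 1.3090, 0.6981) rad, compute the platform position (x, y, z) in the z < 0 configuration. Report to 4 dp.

centre 1 = (0.2747·cos0.0°, 0.2747·sin0.0°, -0.1638) = (0.2747, 0.0000, -0.1638)
arm 2 at φ=120.0°: (R−r)+L cos θ2 = 0.2118;  centre 2 = (-0.1059, 0.1834, -0.1932)
φ3=240.0°: virtual centre (-0.1566, -0.2713, -0.1286), radius l
|centre ₂|²−|centre ₁|² = -0.0201;  |centre ₃|²−|centre ₁|² = 0.0123
linear system: -0.7612x+0.3668y = -0.0201−-0.0587z; -0.8627x+-0.5425y = 0.0123−0.0705z
Cramer: x(z) = 0.0088-0.0082z;  y(z) = -0.0367+0.1431z
into |P−centre ₁|² = l²: 1.0205z² + 0.3215z + -0.1036 = 0;  Δ = 0.5263;  z = -0.5129 or 0.1979 → z<0 root = -0.5129
x = 0.0130, y = -0.1101

(0.0130, -0.1101, -0.5129)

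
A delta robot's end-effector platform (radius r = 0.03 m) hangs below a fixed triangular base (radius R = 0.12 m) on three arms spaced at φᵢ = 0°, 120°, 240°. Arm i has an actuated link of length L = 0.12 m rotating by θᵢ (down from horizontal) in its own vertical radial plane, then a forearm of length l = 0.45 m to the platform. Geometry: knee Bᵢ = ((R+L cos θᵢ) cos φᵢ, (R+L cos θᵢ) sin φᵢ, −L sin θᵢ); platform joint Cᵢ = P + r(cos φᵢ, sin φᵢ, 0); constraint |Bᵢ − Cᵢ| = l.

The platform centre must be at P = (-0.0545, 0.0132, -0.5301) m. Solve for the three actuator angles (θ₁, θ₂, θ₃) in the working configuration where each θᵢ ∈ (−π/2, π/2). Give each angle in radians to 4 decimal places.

rotate P by −φ1: (-0.0545, 0.0132, -0.5301)
  e−x'=0.1445;  (l²−L²−(e−x')²−y'²−z²)/2L = -0.4748
  θ1 = atan2(B,A) + arccos(C/0.5494) = 1.3097
rotate P by −φ2: (0.0387, 0.0406, -0.5301)
  A cos θ + B sin θ = C:  0.0513·cos θ + -0.5301·sin θ = -0.4049
  γ=atan2(-0.5301,0.0513)=-1.4743;  ψ=arccos(-0.7604)=2.4347;  θ2=γ+ψ≈0.9604
arm 3 (φ=240.0°): x'=0.0158, y'=-0.0538
  A cos θ + B sin θ = C:  0.0742·cos θ + -0.5301·sin θ = -0.4221
  γ=atan2(-0.5301,0.0742)=-1.4318;  ψ=arccos(-0.7886)=2.4793;  θ3=γ+ψ≈1.0475

θ₁ = 1.3097, θ₂ = 0.9604, θ₃ = 1.0475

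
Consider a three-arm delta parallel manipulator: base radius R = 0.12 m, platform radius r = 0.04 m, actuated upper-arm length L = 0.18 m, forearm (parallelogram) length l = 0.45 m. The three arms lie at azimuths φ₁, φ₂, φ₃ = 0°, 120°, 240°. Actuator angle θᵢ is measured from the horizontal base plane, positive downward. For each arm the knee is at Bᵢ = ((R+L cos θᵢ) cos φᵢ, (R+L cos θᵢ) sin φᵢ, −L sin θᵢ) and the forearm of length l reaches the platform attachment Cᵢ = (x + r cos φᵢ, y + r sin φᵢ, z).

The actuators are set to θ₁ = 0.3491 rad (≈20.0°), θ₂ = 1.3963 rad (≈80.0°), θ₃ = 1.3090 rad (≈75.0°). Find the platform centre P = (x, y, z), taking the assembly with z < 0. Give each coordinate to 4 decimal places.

φ1=0.0°: virtual centre (0.2491, 0.0000, -0.0616), radius l
arm 2 at φ=120.0°: ρ2 = 0.1113;  S2 = (-0.0556, 0.0963, -0.1773)
arm 3 at φ=240.0°: ρ3 = 0.1266;  S3 = (-0.0633, -0.1096, -0.1739)
subtract pairs → two planes through P
[-0.6095 0.1927 -0.2314]·P = -0.0221;  [-0.6249 -0.2193 -0.2246]·P = -0.0196
det = 0.2541;  x = 0.0339+-0.3701z,  y = -0.0072+0.0303z
sphere 1 gives Az²+Bz+C=0 with A=1.1379, B=0.2820, C=-0.1523;  B²−4AC=0.7729;  roots -0.5102, 0.2624;  negative root z = -0.5102
x = 0.2227, y = -0.0227

(0.2227, -0.0227, -0.5102)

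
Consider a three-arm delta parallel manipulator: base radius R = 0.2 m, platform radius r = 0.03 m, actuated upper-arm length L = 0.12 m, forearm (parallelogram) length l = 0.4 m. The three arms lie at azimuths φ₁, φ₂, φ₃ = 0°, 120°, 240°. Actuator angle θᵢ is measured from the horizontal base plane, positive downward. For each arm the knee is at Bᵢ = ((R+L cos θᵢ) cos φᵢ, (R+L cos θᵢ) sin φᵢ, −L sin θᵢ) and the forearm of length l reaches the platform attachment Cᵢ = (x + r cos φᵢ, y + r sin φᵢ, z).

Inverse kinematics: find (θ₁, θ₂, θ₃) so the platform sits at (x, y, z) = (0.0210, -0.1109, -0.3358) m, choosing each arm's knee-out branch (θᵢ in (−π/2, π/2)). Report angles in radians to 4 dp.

φ1=0.0° → target in arm frame (0.0210, -0.1109)
  A=0.1490, B=-0.3358, C=(l²−L²−A²−y'²−z²)/(2L)=-0.0069
  θ1 = atan2(B,A) + arccos(C/0.3674) = 0.4365
arm 2 (φ=120.0°): x'=-0.1065, y'=0.0373
  A=0.2765, B=-0.3358, C=(l²−L²−A²−y'²−z²)/(2L)=-0.1876
  √(A²+B²)=0.4350;  θ2 = -0.8819+2.0167 ≈ 1.1348
arm 3 (φ=240.0°): x'=0.0855, y'=0.0736
  A cos θ + B sin θ = C:  0.0845·cos θ + -0.3358·sin θ = 0.0845
  √(A²+B²)=0.3463;  θ3 = -1.3244+1.3242 ≈ -0.0002

θ₁ = 0.4365, θ₂ = 1.1348, θ₃ = -0.0002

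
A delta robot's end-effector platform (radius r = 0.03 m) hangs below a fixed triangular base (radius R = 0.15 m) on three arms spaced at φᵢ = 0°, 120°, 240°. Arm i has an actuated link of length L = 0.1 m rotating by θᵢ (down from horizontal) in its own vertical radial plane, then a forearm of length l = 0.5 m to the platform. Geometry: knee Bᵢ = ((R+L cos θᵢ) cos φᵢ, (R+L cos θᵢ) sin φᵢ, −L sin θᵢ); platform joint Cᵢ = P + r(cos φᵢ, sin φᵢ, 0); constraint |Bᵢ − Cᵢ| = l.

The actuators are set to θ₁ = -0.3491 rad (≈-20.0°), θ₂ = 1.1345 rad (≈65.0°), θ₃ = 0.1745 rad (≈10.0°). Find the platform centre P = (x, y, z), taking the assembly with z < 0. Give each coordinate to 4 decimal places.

(0.1460, -0.1314, -0.4434)

S1 = (0.2140·cos0.0°, 0.2140·sin0.0°, 0.0342) = (0.2140, 0.0000, 0.0342)
S2 = (0.1623·cos120.0°, 0.1623·sin120.0°, -0.0906) = (-0.0811, 0.1405, -0.0906)
S3 = (0.2185·cos240.0°, 0.2185·sin240.0°, -0.0174) = (-0.1092, -0.1892, -0.0174)
eliminate P² terms by subtracting sphere 1 from 2 and 3
plane₁₂: -0.5902x+0.2810y+-0.2497z = -0.0124
det = 0.4050;  x = 0.0108+-0.3048z,  y = -0.0214+0.2482z
quadratic in z: (1.1545)z²+(0.0448)z+(-0.2071)=0, √Δ=0.9790 → z ∈ {-0.4434, 0.4046}; z = -0.4434 (taking z<0)
x = 0.1460, y = -0.1314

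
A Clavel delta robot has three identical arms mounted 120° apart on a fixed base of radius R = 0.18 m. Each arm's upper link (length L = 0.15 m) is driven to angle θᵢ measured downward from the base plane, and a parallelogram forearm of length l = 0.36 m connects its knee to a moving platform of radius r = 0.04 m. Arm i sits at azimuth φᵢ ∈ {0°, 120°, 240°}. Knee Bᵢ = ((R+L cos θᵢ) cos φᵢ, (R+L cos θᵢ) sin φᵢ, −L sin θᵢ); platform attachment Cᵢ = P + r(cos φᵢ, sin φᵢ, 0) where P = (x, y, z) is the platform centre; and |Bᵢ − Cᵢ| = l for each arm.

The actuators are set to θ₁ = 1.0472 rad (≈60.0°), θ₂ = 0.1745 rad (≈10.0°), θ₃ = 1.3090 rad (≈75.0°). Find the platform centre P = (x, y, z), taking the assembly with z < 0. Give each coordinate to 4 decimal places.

O1 = (0.2150·cos0.0°, 0.2150·sin0.0°, -0.1299) = (0.2150, 0.0000, -0.1299)
arm 2 at φ=120.0°: (R−r)+L cos θ2 = 0.2877;  O2 = (-0.1439, 0.2492, -0.0260)
φ3=240.0°: virtual centre (-0.0894, -0.1549, -0.1449), radius l
eliminate P² terms by subtracting sphere 1 from 2 and 3
linear system: -0.7177x+0.4983y = 0.0204−0.2077z; -0.6088x+-0.3097y = -0.0101−-0.0300z
det = 0.5257;  x = -0.0024+0.0940z,  y = 0.0374+-0.2815z
sphere 1 gives Az²+Bz+C=0 with A=1.0881, B=0.1979, C=-0.0641;  B²−4AC=0.3180;  roots -0.3501, 0.1682;  negative root z = -0.3501
x = -0.0353, y = 0.1359

(-0.0353, 0.1359, -0.3501)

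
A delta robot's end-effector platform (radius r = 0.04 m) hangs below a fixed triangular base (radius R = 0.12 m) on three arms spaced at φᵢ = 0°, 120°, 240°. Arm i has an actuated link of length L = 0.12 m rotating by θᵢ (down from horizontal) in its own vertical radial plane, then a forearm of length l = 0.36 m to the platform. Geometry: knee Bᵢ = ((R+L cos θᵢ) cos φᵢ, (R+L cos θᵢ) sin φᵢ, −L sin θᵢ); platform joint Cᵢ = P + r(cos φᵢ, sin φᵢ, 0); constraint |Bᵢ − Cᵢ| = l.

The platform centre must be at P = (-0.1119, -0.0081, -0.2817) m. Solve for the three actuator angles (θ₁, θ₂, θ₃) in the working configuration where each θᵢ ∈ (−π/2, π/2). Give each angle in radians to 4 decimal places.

θ₁ = 0.6108, θ₂ = -0.2616, θ₃ = -0.3485

φ1=0.0° → target in arm frame (-0.1119, -0.0081)
  A cos θ + B sin θ = C:  0.1919·cos θ + -0.2817·sin θ = -0.0044
  √(A²+B²)=0.3409;  θ1 = -0.9728+1.5836 ≈ 0.6108
φ2=120.0° → target in arm frame (0.0489, 0.1010)
  A cos θ + B sin θ = C:  0.0311·cos θ + -0.2817·sin θ = 0.1029
  θ2 = atan2(B,A) + arccos(C/0.2834) = -0.2616
rotate P by −φ3: (0.0630, -0.0929, -0.2817)
  A cos θ + B sin θ = C:  0.0170·cos θ + -0.2817·sin θ = 0.1122
  √(A²+B²)=0.2822;  θ3 = -1.5104+1.1619 ≈ -0.3485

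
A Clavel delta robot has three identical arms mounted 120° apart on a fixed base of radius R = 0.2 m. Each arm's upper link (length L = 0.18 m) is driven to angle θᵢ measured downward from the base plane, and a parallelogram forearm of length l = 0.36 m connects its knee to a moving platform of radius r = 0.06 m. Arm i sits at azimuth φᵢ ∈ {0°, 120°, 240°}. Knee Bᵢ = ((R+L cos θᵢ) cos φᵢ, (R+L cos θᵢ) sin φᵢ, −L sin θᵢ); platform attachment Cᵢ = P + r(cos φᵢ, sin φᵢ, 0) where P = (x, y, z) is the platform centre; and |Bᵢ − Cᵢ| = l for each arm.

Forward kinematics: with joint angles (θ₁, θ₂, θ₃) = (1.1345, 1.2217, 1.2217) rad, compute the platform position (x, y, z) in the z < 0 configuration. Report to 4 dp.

φ1=0.0°: virtual centre (0.2161, 0.0000, -0.1631), radius l
arm 2 at φ=120.0°: e+L cos θ2 = 0.2016;  centre 2 = (-0.1008, 0.1746, -0.1691)
arm 3 at φ=240.0°: e+L cos θ3 = 0.2016;  centre 3 = (-0.1008, -0.1746, -0.1691)
subtract pairs → two planes through P
plane₁₂: -0.6337x+0.3491y+-0.0120z = -0.0041
Cramer: x(z) = 0.0064-0.0190z;  y(z) = 0.0000+0.0000z
into |P−centre ₁|² = l²: 1.0004z² + 0.3342z + -0.0590 = 0;  Δ = 0.3479;  z = -0.4619 or 0.1278 → z<0 root = -0.4619
x = 0.0152, y = 0.0000

(0.0152, 0.0000, -0.4619)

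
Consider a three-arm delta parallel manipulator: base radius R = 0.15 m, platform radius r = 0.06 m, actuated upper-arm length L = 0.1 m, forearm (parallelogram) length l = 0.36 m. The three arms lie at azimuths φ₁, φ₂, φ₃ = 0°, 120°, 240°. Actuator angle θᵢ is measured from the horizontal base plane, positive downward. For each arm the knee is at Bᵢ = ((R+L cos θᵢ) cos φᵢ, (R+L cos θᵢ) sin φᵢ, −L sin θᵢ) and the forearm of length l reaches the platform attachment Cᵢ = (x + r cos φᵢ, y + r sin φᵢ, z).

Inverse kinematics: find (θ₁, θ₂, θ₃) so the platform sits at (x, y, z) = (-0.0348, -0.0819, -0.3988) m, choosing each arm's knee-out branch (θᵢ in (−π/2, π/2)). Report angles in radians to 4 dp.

θ₁ = 1.1342, θ₂ = 1.2210, θ₃ = 0.5232

rotate P by −φ1: (-0.0348, -0.0819, -0.3988)
  A=0.1248, B=-0.3988, C=(l²−L²−A²−y'²−z²)/(2L)=-0.3086
  √(A²+B²)=0.4179;  θ1 = -1.2675+2.4017 ≈ 1.1342
φ2=120.0° → target in arm frame (-0.0535, 0.0711)
  e−x'=0.1435;  (l²−L²−(e−x')²−y'²−z²)/2L = -0.3255
  √(A²+B²)=0.4238;  θ2 = -1.2253+2.4464 ≈ 1.2210
rotate P by −φ3: (0.0883, 0.0108, -0.3988)
  A=0.0017, B=-0.3988, C=(l²−L²−A²−y'²−z²)/(2L)=-0.1978
  γ=atan2(-0.3988,0.0017)=-1.5666;  ψ=arccos(-0.4960)=2.0898;  θ3=γ+ψ≈0.5232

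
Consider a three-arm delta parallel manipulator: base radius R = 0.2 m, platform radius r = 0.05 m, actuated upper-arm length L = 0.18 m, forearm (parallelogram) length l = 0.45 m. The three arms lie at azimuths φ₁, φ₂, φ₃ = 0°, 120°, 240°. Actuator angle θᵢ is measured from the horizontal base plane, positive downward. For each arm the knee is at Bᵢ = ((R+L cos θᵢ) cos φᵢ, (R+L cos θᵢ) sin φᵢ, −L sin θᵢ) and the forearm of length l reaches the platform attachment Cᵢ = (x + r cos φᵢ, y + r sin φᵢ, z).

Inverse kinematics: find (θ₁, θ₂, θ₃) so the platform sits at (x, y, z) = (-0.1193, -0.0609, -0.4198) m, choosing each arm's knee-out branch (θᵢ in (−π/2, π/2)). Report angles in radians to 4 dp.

φ1=0.0° → target in arm frame (-0.1193, -0.0609)
  A cos θ + B sin θ = C:  0.2693·cos θ + -0.4198·sin θ = -0.2288
  √(A²+B²)=0.4988;  θ1 = -1.0004+2.0473 ≈ 1.0469
φ2=120.0° → target in arm frame (0.0069, 0.1338)
  e−x'=0.1431;  (l²−L²−(e−x')²−y'²−z²)/2L = -0.1236
  γ=atan2(-0.4198,0.1431)=-1.2423;  ψ=arccos(-0.2787)=1.8532;  θ2=γ+ψ≈0.6110
rotate P by −φ3: (0.1124, -0.0729, -0.4198)
  A cos θ + B sin θ = C:  0.0376·cos θ + -0.4198·sin θ = -0.0357
  √(A²+B²)=0.4215;  θ3 = -1.4814+1.6556 ≈ 0.1742

θ₁ = 1.0469, θ₂ = 0.6110, θ₃ = 0.1742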